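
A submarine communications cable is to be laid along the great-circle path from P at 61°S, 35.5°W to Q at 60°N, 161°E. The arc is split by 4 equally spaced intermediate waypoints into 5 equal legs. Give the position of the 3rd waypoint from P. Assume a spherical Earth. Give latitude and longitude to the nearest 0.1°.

Write both endpoints as unit vectors p₁, p₂ with components (cos φ cos λ, cos φ sin λ, sin φ).
The central angle between the endpoints is δ = arccos(p₁·p₂) ≈ 2.999 rad (171.8°).
Interpolate at f = 3/5 with slerp weights a = sin((1−f)δ)/sin δ ≈ 6.562, b = sin(fδ)/sin δ ≈ 6.859.
p = a·p₁ + b·p₂ ≈ (-0.652, -0.731, 0.200); φ = arcsin(p_z) ≈ 11.54°, λ = atan2(p_y, p_x) ≈ -131.74°.

≈ 11.5°N, 131.7°W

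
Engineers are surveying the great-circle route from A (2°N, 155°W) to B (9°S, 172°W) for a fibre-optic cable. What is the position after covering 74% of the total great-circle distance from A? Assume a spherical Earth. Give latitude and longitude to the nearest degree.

Write both endpoints as unit vectors p₁, p₂ with components (cos φ cos λ, cos φ sin λ, sin φ).
The central angle between the endpoints is δ = arccos(p₁·p₂) ≈ 0.353 rad (20.2°).
Interpolate at f = 0.74 with slerp weights a = sin((1−f)δ)/sin δ ≈ 0.265, b = sin(fδ)/sin δ ≈ 0.747.
p = a·p₁ + b·p₂ ≈ (-0.971, -0.215, -0.108); φ = arcsin(p_z) ≈ -6.18°, λ = atan2(p_y, p_x) ≈ -167.53°.

≈ (6°S, 168°W)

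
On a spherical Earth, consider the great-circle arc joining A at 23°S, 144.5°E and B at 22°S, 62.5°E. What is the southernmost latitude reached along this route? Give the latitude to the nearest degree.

≈ 29°S

The great circle lies in the plane with unit normal n̂ = (p₁ × p₂)/|p₁ × p₂|.
Here n̂_z ≈ -0.877; the vertex latitude is φ_max = arccos|n̂_z| ≈ 28.8°.
Check via Clairaut: cos φ_max = |cos φ₁| · sin C = cos(23.0°)·sin(107.8°) ≈ 0.877, again giving ≈ 28.8°.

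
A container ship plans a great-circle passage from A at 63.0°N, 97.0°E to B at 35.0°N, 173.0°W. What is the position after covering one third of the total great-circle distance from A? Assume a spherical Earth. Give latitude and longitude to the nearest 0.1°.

Convert each endpoint to a unit vector on the sphere (x = cos φ cos λ, y = cos φ sin λ, z = sin φ).
The central angle between the endpoints is δ = arccos(p₁·p₂) ≈ 1.034 rad (59.3°).
Interpolate at f = 1/3 with slerp weights a = sin((1−f)δ)/sin δ ≈ 0.740, b = sin(fδ)/sin δ ≈ 0.393.
p = a·p₁ + b·p₂ ≈ (-0.361, 0.294, 0.885); φ = arcsin(p_z) ≈ 62.26°, λ = atan2(p_y, p_x) ≈ 140.79°.

≈ 62.3°N, 140.8°E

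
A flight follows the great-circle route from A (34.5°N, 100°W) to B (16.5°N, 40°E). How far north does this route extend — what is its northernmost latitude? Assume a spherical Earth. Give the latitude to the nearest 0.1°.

The great circle lies in the plane with unit normal n̂ = (p₁ × p₂)/|p₁ × p₂|.
Here n̂_z ≈ +0.567; the vertex latitude is φ_max = arccos|n̂_z| ≈ 55.5°.
Check via Clairaut: cos φ_max = |cos φ₁| · sin C = cos(34.5°)·sin(43.5°) ≈ 0.567, again giving ≈ 55.5°.

≈ 55.5°N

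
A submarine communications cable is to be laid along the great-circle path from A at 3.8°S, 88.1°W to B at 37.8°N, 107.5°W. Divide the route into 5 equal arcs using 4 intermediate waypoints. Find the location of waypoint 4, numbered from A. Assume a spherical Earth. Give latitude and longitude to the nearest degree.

≈ 30°N, 103°W

The haversine formula gives a central angle δ ≈ 0.791 rad (45.3°) between the endpoints.
Interpolate at f = 4/5 with slerp weights a = sin((1−f)δ)/sin δ ≈ 0.222, b = sin(fδ)/sin δ ≈ 0.832.
p = a·p₁ + b·p₂ ≈ (-0.190, -0.848, 0.495); φ = arcsin(p_z) ≈ 29.68°, λ = atan2(p_y, p_x) ≈ -102.65°.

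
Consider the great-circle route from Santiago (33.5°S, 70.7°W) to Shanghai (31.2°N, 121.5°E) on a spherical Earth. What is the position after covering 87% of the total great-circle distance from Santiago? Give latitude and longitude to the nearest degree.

≈ (23°N, 145°E)

Write both endpoints as unit vectors p₁, p₂ with components (cos φ cos λ, cos φ sin λ, sin φ).
The central angle between the endpoints is δ = arccos(p₁·p₂) ≈ 2.957 rad (169.4°).
Interpolate at f = 0.87 with slerp weights a = sin((1−f)δ)/sin δ ≈ 2.048, b = sin(fδ)/sin δ ≈ 2.940.
p = a·p₁ + b·p₂ ≈ (-0.750, 0.533, 0.393); φ = arcsin(p_z) ≈ 23.13°, λ = atan2(p_y, p_x) ≈ 144.61°.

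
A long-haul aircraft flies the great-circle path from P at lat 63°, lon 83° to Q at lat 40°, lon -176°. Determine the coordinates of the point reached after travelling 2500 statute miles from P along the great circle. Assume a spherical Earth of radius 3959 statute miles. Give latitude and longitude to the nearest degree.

Convert each endpoint to a unit vector on the sphere (x = cos φ cos λ, y = cos φ sin λ, z = sin φ).
The central angle between the endpoints is δ = arccos(p₁·p₂) ≈ 1.040 rad (59.6°). The total great-circle distance is δ·R ≈ 1.040 × 3959 ≈ 4117 mi, so the target fraction is f = 2500/4117 ≈ 0.607.
Interpolate at f ≈ 0.607 with slerp weights a = sin((1−f)δ)/sin δ ≈ 0.461, b = sin(fδ)/sin δ ≈ 0.685.
p = a·p₁ + b·p₂ ≈ (-0.498, 0.171, 0.850); φ = arcsin(p_z) ≈ 58.25°, λ = atan2(p_y, p_x) ≈ 161.05°.

≈ lat 58°, lon 161°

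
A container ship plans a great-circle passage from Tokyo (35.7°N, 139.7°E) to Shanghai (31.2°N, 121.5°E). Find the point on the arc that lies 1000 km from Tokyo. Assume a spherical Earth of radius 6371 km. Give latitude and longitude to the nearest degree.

Write both endpoints as unit vectors p₁, p₂ with components (cos φ cos λ, cos φ sin λ, sin φ).
The central angle between the endpoints is δ = arccos(p₁·p₂) ≈ 0.276 rad (15.8°). The total great-circle distance is δ·R ≈ 0.276 × 6371 ≈ 1758 km, so the target fraction is f = 1000/1758 ≈ 0.569.
Interpolate at f ≈ 0.569 with slerp weights a = sin((1−f)δ)/sin δ ≈ 0.436, b = sin(fδ)/sin δ ≈ 0.574.
p = a·p₁ + b·p₂ ≈ (-0.526, 0.647, 0.551); φ = arcsin(p_z) ≈ 33.47°, λ = atan2(p_y, p_x) ≈ 129.11°.

≈ 33°N, 129°E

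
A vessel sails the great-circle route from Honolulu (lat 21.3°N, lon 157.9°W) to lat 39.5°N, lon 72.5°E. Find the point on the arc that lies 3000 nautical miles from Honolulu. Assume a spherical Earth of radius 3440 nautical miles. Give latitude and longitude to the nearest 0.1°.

≈ lat 53.0°N, lon 151.1°E

Convert each endpoint to a unit vector on the sphere (x = cos φ cos λ, y = cos φ sin λ, z = sin φ).
The central angle between the endpoints is δ = arccos(p₁·p₂) ≈ 1.800 rad (103.1°). The total great-circle distance is δ·R ≈ 1.800 × 3440 ≈ 6192 nmi, so the target fraction is f = 3000/6192 ≈ 0.484.
Interpolate at f ≈ 0.484 with slerp weights a = sin((1−f)δ)/sin δ ≈ 0.822, b = sin(fδ)/sin δ ≈ 0.786.
p = a·p₁ + b·p₂ ≈ (-0.527, 0.291, 0.799); φ = arcsin(p_z) ≈ 53.00°, λ = atan2(p_y, p_x) ≈ 151.13°.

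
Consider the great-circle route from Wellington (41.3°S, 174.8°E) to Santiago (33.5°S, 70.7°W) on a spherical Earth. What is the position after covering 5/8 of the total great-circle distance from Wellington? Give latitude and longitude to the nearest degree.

≈ (52°S, 106°W)

Write both endpoints as unit vectors p₁, p₂ with components (cos φ cos λ, cos φ sin λ, sin φ).
The central angle between the endpoints is δ = arccos(p₁·p₂) ≈ 1.466 rad (84.0°).
Interpolate at f = 5/8 with slerp weights a = sin((1−f)δ)/sin δ ≈ 0.525, b = sin(fδ)/sin δ ≈ 0.798.
p = a·p₁ + b·p₂ ≈ (-0.173, -0.592, -0.787); φ = arcsin(p_z) ≈ -51.91°, λ = atan2(p_y, p_x) ≈ -106.31°.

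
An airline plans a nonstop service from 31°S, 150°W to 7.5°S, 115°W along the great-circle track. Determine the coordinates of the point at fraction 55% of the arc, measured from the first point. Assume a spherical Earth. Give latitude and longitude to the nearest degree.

Convert each endpoint to a unit vector on the sphere (x = cos φ cos λ, y = cos φ sin λ, z = sin φ).
The central angle between the endpoints is δ = arccos(p₁·p₂) ≈ 0.702 rad (40.2°).
Interpolate at f = 0.55 with slerp weights a = sin((1−f)δ)/sin δ ≈ 0.481, b = sin(fδ)/sin δ ≈ 0.583.
p = a·p₁ + b·p₂ ≈ (-0.602, -0.730, -0.324); φ = arcsin(p_z) ≈ -18.90°, λ = atan2(p_y, p_x) ≈ -129.48°.

≈ 19°S, 129°W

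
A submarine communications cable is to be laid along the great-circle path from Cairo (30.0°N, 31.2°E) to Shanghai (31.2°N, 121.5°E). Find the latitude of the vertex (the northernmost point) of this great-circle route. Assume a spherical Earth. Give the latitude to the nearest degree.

≈ 40°N

The great circle lies in the plane with unit normal n̂ = (p₁ × p₂)/|p₁ × p₂|.
Here n̂_z ≈ +0.766; the vertex latitude is φ_max = arccos|n̂_z| ≈ 40.0°.
Check via Clairaut: cos φ_max = |cos φ₁| · sin C = cos(30.0°)·sin(62.2°) ≈ 0.766, again giving ≈ 40.0°.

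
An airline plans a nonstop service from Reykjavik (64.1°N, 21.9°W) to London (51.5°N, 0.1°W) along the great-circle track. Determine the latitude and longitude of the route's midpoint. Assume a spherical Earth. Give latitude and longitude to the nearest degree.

≈ 58°N, 9°W

From cos δ = sin φ₁ sin φ₂ + cos φ₁ cos φ₂ cos Δλ, the central angle is δ ≈ 0.296 rad (17.0°).
Interpolate at f = 1/2 with slerp weights a = sin((1−f)δ)/sin δ ≈ 0.506, b = sin(fδ)/sin δ ≈ 0.506.
p = a·p₁ + b·p₂ ≈ (0.520, -0.083, 0.850); φ = arcsin(p_z) ≈ 58.25°, λ = atan2(p_y, p_x) ≈ -9.07°.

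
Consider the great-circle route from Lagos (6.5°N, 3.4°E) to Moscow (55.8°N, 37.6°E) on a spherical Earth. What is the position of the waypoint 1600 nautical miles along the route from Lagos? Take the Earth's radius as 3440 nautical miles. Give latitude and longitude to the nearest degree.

Convert each endpoint to a unit vector on the sphere (x = cos φ cos λ, y = cos φ sin λ, z = sin φ).
The central angle between the endpoints is δ = arccos(p₁·p₂) ≈ 0.982 rad (56.3°). The total great-circle distance is δ·R ≈ 0.982 × 3440 ≈ 3377 nmi, so the target fraction is f = 1600/3377 ≈ 0.474.
Interpolate at f ≈ 0.474 with slerp weights a = sin((1−f)δ)/sin δ ≈ 0.594, b = sin(fδ)/sin δ ≈ 0.539.
p = a·p₁ + b·p₂ ≈ (0.829, 0.220, 0.513); φ = arcsin(p_z) ≈ 30.89°, λ = atan2(p_y, p_x) ≈ 14.85°.

≈ 31°N, 15°E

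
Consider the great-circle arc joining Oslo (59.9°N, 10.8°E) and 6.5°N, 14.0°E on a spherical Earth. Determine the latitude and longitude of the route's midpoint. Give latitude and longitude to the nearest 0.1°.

≈ 33.2°N, 12.9°E

Write both endpoints as unit vectors p₁, p₂ with components (cos φ cos λ, cos φ sin λ, sin φ).
The central angle between the endpoints is δ = arccos(p₁·p₂) ≈ 0.933 rad (53.5°).
Interpolate at f = 1/2 with slerp weights a = sin((1−f)δ)/sin δ ≈ 0.560, b = sin(fδ)/sin δ ≈ 0.560.
p = a·p₁ + b·p₂ ≈ (0.815, 0.187, 0.548); φ = arcsin(p_z) ≈ 33.21°, λ = atan2(p_y, p_x) ≈ 12.93°.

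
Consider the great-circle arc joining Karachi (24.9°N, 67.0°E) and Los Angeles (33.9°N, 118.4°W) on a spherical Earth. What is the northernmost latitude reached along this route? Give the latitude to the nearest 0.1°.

The great circle lies in the plane with unit normal n̂ = (p₁ × p₂)/|p₁ × p₂|.
Here n̂_z ≈ +0.083; the vertex latitude is φ_max = arccos|n̂_z| ≈ 85.3°.

≈ 85.3°N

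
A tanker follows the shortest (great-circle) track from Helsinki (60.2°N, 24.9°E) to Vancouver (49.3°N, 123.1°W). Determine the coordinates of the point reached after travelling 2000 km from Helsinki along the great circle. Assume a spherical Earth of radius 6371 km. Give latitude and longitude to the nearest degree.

Write both endpoints as unit vectors p₁, p₂ with components (cos φ cos λ, cos φ sin λ, sin φ).
The central angle between the endpoints is δ = arccos(p₁·p₂) ≈ 1.178 rad (67.5°). The total great-circle distance is δ·R ≈ 1.178 × 6371 ≈ 7503 km, so the target fraction is f = 2000/7503 ≈ 0.267.
Interpolate at f ≈ 0.267 with slerp weights a = sin((1−f)δ)/sin δ ≈ 0.823, b = sin(fδ)/sin δ ≈ 0.334.
p = a·p₁ + b·p₂ ≈ (0.252, -0.010, 0.968); φ = arcsin(p_z) ≈ 75.39°, λ = atan2(p_y, p_x) ≈ -2.36°.

≈ 75°N, 2°W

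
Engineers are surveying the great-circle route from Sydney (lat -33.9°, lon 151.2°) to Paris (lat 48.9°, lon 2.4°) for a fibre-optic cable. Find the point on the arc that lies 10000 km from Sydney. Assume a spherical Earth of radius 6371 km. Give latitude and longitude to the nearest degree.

Convert each endpoint to a unit vector on the sphere (x = cos φ cos λ, y = cos φ sin λ, z = sin φ).
The central angle between the endpoints is δ = arccos(p₁·p₂) ≈ 2.662 rad (152.5°). The total great-circle distance is δ·R ≈ 2.662 × 6371 ≈ 16957 km, so the target fraction is f = 10000/16957 ≈ 0.590.
Interpolate at f ≈ 0.590 with slerp weights a = sin((1−f)δ)/sin δ ≈ 1.922, b = sin(fδ)/sin δ ≈ 2.166.
p = a·p₁ + b·p₂ ≈ (0.024, 0.828, 0.560); φ = arcsin(p_z) ≈ 34.05°, λ = atan2(p_y, p_x) ≈ 88.32°.

≈ lat 34°, lon 88°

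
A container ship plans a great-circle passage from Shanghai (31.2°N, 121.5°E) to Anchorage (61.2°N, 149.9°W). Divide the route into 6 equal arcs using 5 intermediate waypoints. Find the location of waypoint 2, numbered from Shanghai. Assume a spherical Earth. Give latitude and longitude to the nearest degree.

Write both endpoints as unit vectors p₁, p₂ with components (cos φ cos λ, cos φ sin λ, sin φ).
The central angle between the endpoints is δ = arccos(p₁·p₂) ≈ 1.088 rad (62.4°).
Interpolate at f = 2/6 with slerp weights a = sin((1−f)δ)/sin δ ≈ 0.749, b = sin(fδ)/sin δ ≈ 0.401.
p = a·p₁ + b·p₂ ≈ (-0.502, 0.450, 0.739); φ = arcsin(p_z) ≈ 47.65°, λ = atan2(p_y, p_x) ≈ 138.14°.

≈ (48°N, 138°E)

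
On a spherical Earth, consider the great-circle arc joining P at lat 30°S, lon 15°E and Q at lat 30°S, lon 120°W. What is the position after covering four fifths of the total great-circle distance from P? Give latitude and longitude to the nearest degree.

≈ lat 45°S, lon 101°W

Convert each endpoint to a unit vector on the sphere (x = cos φ cos λ, y = cos φ sin λ, z = sin φ).
The central angle between the endpoints is δ = arccos(p₁·p₂) ≈ 1.855 rad (106.3°).
Interpolate at f = 4/5 with slerp weights a = sin((1−f)δ)/sin δ ≈ 0.378, b = sin(fδ)/sin δ ≈ 1.038.
p = a·p₁ + b·p₂ ≈ (-0.133, -0.694, -0.708); φ = arcsin(p_z) ≈ -45.05°, λ = atan2(p_y, p_x) ≈ -100.89°.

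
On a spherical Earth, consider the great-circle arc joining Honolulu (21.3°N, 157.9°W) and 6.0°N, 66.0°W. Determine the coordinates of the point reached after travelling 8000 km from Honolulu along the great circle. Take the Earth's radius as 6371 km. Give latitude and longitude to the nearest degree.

≈ 12°N, 83°W

Write both endpoints as unit vectors p₁, p₂ with components (cos φ cos λ, cos φ sin λ, sin φ).
The central angle between the endpoints is δ = arccos(p₁·p₂) ≈ 1.564 rad (89.6°). The total great-circle distance is δ·R ≈ 1.564 × 6371 ≈ 9961 km, so the target fraction is f = 8000/9961 ≈ 0.803.
Interpolate at f ≈ 0.803 with slerp weights a = sin((1−f)δ)/sin δ ≈ 0.303, b = sin(fδ)/sin δ ≈ 0.951.
p = a·p₁ + b·p₂ ≈ (0.123, -0.970, 0.209); φ = arcsin(p_z) ≈ 12.09°, λ = atan2(p_y, p_x) ≈ -82.77°.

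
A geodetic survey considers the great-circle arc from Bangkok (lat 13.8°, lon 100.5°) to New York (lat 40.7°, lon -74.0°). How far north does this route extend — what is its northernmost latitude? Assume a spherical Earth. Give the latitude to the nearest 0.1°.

≈ 85.0°

The great circle lies in the plane with unit normal n̂ = (p₁ × p₂)/|p₁ × p₂|.
Here n̂_z ≈ -0.086; the vertex latitude is φ_max = arccos|n̂_z| ≈ 85.0°.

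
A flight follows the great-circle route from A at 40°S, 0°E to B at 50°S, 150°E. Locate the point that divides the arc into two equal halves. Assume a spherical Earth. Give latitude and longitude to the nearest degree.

Convert each endpoint to a unit vector on the sphere (x = cos φ cos λ, y = cos φ sin λ, z = sin φ).
The central angle between the endpoints is δ = arccos(p₁·p₂) ≈ 1.505 rad (86.2°).
Interpolate at f = 1/2 with slerp weights a = sin((1−f)δ)/sin δ ≈ 0.685, b = sin(fδ)/sin δ ≈ 0.685.
p = a·p₁ + b·p₂ ≈ (0.143, 0.220, -0.965); φ = arcsin(p_z) ≈ -74.77°, λ = atan2(p_y, p_x) ≈ 56.92°.

≈ 75°S, 57°E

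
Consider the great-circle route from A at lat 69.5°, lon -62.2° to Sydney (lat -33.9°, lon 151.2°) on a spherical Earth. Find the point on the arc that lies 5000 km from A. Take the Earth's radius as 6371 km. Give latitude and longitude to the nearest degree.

≈ lat 57°, lon -176°

Convert each endpoint to a unit vector on the sphere (x = cos φ cos λ, y = cos φ sin λ, z = sin φ).
The central angle between the endpoints is δ = arccos(p₁·p₂) ≈ 2.442 rad (139.9°). The total great-circle distance is δ·R ≈ 2.442 × 6371 ≈ 15558 km, so the target fraction is f = 5000/15558 ≈ 0.321.
Interpolate at f ≈ 0.321 with slerp weights a = sin((1−f)δ)/sin δ ≈ 1.547, b = sin(fδ)/sin δ ≈ 1.097.
p = a·p₁ + b·p₂ ≈ (-0.546, -0.040, 0.837); φ = arcsin(p_z) ≈ 56.84°, λ = atan2(p_y, p_x) ≈ -175.76°.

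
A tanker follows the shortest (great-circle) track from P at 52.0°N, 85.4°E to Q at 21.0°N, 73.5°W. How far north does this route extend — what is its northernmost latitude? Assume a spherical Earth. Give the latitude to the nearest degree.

The great circle lies in the plane with unit normal n̂ = (p₁ × p₂)/|p₁ × p₂|.
Here n̂_z ≈ -0.214; the vertex latitude is φ_max = arccos|n̂_z| ≈ 77.6°.
Check via Clairaut: cos φ_max = |cos φ₁| · sin C = cos(52.0°)·sin(20.3°) ≈ 0.214, again giving ≈ 77.6°.

≈ 78°N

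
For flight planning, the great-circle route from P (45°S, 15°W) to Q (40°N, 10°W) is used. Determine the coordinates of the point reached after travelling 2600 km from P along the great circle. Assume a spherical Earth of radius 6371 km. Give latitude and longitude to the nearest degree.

≈ (22°S, 13°W)

Write both endpoints as unit vectors p₁, p₂ with components (cos φ cos λ, cos φ sin λ, sin φ).
The central angle between the endpoints is δ = arccos(p₁·p₂) ≈ 1.486 rad (85.1°). The total great-circle distance is δ·R ≈ 1.486 × 6371 ≈ 9465 km, so the target fraction is f = 2600/9465 ≈ 0.275.
Interpolate at f ≈ 0.275 with slerp weights a = sin((1−f)δ)/sin δ ≈ 0.884, b = sin(fδ)/sin δ ≈ 0.398.
p = a·p₁ + b·p₂ ≈ (0.904, -0.215, -0.369); φ = arcsin(p_z) ≈ -21.66°, λ = atan2(p_y, p_x) ≈ -13.36°.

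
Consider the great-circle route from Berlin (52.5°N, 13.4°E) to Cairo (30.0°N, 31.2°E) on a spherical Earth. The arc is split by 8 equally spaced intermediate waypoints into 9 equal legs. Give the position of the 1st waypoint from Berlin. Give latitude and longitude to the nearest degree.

Write both endpoints as unit vectors p₁, p₂ with components (cos φ cos λ, cos φ sin λ, sin φ).
The central angle between the endpoints is δ = arccos(p₁·p₂) ≈ 0.454 rad (26.0°).
Interpolate at f = 1/9 with slerp weights a = sin((1−f)δ)/sin δ ≈ 0.895, b = sin(fδ)/sin δ ≈ 0.115.
p = a·p₁ + b·p₂ ≈ (0.615, 0.178, 0.768); φ = arcsin(p_z) ≈ 50.16°, λ = atan2(p_y, p_x) ≈ 16.12°.

≈ 50°N, 16°E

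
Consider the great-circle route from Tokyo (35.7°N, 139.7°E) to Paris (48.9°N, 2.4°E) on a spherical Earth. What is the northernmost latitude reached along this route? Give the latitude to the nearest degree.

The great circle lies in the plane with unit normal n̂ = (p₁ × p₂)/|p₁ × p₂|.
Here n̂_z ≈ -0.362; the vertex latitude is φ_max = arccos|n̂_z| ≈ 68.7°.
Check via Clairaut: cos φ_max = |cos φ₁| · sin C = cos(35.7°)·sin(26.5°) ≈ 0.362, again giving ≈ 68.7°.

≈ 69°N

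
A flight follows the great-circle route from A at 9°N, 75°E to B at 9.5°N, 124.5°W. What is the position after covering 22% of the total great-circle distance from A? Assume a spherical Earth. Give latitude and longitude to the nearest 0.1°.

Write both endpoints as unit vectors p₁, p₂ with components (cos φ cos λ, cos φ sin λ, sin φ).
The central angle between the endpoints is δ = arccos(p₁·p₂) ≈ 2.674 rad (153.2°).
Interpolate at f = 0.22 with slerp weights a = sin((1−f)δ)/sin δ ≈ 1.930, b = sin(fδ)/sin δ ≈ 1.230.
p = a·p₁ + b·p₂ ≈ (-0.194, 0.841, 0.505); φ = arcsin(p_z) ≈ 30.32°, λ = atan2(p_y, p_x) ≈ 102.97°.

≈ 30.3°N, 103.0°E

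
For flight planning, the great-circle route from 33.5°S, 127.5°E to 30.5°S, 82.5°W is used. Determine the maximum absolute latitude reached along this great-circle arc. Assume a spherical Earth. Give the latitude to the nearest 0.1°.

≈ 67.5°S

The great circle lies in the plane with unit normal n̂ = (p₁ × p₂)/|p₁ × p₂|.
Here n̂_z ≈ +0.382; the vertex latitude is φ_max = arccos|n̂_z| ≈ 67.5°.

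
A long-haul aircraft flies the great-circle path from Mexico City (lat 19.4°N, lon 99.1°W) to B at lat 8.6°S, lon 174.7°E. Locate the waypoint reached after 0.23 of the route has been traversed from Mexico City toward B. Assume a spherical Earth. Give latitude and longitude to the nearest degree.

From cos δ = sin φ₁ sin φ₂ + cos φ₁ cos φ₂ cos Δλ, the central angle is δ ≈ 1.559 rad (89.3°).
Interpolate at f = 0.23 with slerp weights a = sin((1−f)δ)/sin δ ≈ 0.932, b = sin(fδ)/sin δ ≈ 0.351.
p = a·p₁ + b·p₂ ≈ (-0.485, -0.836, 0.257); φ = arcsin(p_z) ≈ 14.90°, λ = atan2(p_y, p_x) ≈ -120.09°.

≈ lat 15°N, lon 120°W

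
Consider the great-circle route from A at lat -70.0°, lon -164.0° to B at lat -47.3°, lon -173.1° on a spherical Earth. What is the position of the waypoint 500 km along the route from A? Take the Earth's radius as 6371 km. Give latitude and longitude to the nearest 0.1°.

≈ lat -65.6°, lon -167.0°

From cos δ = sin φ₁ sin φ₂ + cos φ₁ cos φ₂ cos Δλ, the central angle is δ ≈ 0.404 rad (23.1°). The total great-circle distance is δ·R ≈ 0.404 × 6371 ≈ 2572 km, so the target fraction is f = 500/2572 ≈ 0.194.
Interpolate at f ≈ 0.194 with slerp weights a = sin((1−f)δ)/sin δ ≈ 0.813, b = sin(fδ)/sin δ ≈ 0.200.
p = a·p₁ + b·p₂ ≈ (-0.402, -0.093, -0.911); φ = arcsin(p_z) ≈ -65.64°, λ = atan2(p_y, p_x) ≈ -166.98°.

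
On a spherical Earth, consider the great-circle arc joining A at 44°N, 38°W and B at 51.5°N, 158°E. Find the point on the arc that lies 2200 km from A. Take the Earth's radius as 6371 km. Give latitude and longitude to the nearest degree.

≈ 63°N, 45°W

Write both endpoints as unit vectors p₁, p₂ with components (cos φ cos λ, cos φ sin λ, sin φ).
The central angle between the endpoints is δ = arccos(p₁·p₂) ≈ 1.457 rad (83.5°). The total great-circle distance is δ·R ≈ 1.457 × 6371 ≈ 9285 km, so the target fraction is f = 2200/9285 ≈ 0.237.
Interpolate at f ≈ 0.237 with slerp weights a = sin((1−f)δ)/sin δ ≈ 0.902, b = sin(fδ)/sin δ ≈ 0.341.
p = a·p₁ + b·p₂ ≈ (0.315, -0.320, 0.893); φ = arcsin(p_z) ≈ 63.31°, λ = atan2(p_y, p_x) ≈ -45.48°.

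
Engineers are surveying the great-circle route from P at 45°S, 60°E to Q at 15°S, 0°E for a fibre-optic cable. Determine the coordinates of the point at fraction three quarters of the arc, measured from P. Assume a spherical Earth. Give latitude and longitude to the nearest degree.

From cos δ = sin φ₁ sin φ₂ + cos φ₁ cos φ₂ cos Δλ, the central angle is δ ≈ 1.019 rad (58.4°).
Interpolate at f = 3/4 with slerp weights a = sin((1−f)δ)/sin δ ≈ 0.296, b = sin(fδ)/sin δ ≈ 0.813.
p = a·p₁ + b·p₂ ≈ (0.889, 0.181, -0.420); φ = arcsin(p_z) ≈ -24.80°, λ = atan2(p_y, p_x) ≈ 11.51°.

≈ 25°S, 12°E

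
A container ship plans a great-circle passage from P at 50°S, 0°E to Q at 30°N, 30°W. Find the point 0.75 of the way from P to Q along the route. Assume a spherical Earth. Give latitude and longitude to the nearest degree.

≈ 10°N, 23°W

Convert each endpoint to a unit vector on the sphere (x = cos φ cos λ, y = cos φ sin λ, z = sin φ).
The central angle between the endpoints is δ = arccos(p₁·p₂) ≈ 1.472 rad (84.3°).
Interpolate at f = 0.75 with slerp weights a = sin((1−f)δ)/sin δ ≈ 0.361, b = sin(fδ)/sin δ ≈ 0.897.
p = a·p₁ + b·p₂ ≈ (0.905, -0.389, 0.172); φ = arcsin(p_z) ≈ 9.89°, λ = atan2(p_y, p_x) ≈ -23.23°.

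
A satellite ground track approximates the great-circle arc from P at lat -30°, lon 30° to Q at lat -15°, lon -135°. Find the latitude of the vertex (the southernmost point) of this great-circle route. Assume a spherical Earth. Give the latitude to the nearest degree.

≈ -73°

The great circle lies in the plane with unit normal n̂ = (p₁ × p₂)/|p₁ × p₂|.
Here n̂_z ≈ -0.295; the vertex latitude is φ_max = arccos|n̂_z| ≈ 72.9°.
Check via Clairaut: cos φ_max = |cos φ₁| · sin C = cos(30.0°)·sin(160.1°) ≈ 0.295, again giving ≈ 72.9°.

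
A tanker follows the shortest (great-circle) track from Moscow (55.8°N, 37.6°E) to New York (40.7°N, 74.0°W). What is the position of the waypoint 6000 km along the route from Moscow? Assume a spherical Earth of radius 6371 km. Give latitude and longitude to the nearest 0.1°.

Write both endpoints as unit vectors p₁, p₂ with components (cos φ cos λ, cos φ sin λ, sin φ).
The central angle between the endpoints is δ = arccos(p₁·p₂) ≈ 1.178 rad (67.5°). The total great-circle distance is δ·R ≈ 1.178 × 6371 ≈ 7507 km, so the target fraction is f = 6000/7507 ≈ 0.799.
Interpolate at f ≈ 0.799 with slerp weights a = sin((1−f)δ)/sin δ ≈ 0.254, b = sin(fδ)/sin δ ≈ 0.875.
p = a·p₁ + b·p₂ ≈ (0.296, -0.551, 0.780); φ = arcsin(p_z) ≈ 51.30°, λ = atan2(p_y, p_x) ≈ -61.76°.

≈ 51.3°N, 61.8°W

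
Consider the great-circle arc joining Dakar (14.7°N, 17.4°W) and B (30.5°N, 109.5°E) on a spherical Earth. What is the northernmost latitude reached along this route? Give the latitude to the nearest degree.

≈ 44°N

The great circle lies in the plane with unit normal n̂ = (p₁ × p₂)/|p₁ × p₂|.
Here n̂_z ≈ +0.718; the vertex latitude is φ_max = arccos|n̂_z| ≈ 44.1°.
Check via Clairaut: cos φ_max = |cos φ₁| · sin C = cos(14.7°)·sin(47.9°) ≈ 0.718, again giving ≈ 44.1°.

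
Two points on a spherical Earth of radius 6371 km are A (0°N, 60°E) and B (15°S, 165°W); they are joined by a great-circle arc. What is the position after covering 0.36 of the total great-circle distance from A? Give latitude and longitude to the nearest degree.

≈ (15°S, 106°E)

Write both endpoints as unit vectors p₁, p₂ with components (cos φ cos λ, cos φ sin λ, sin φ).
The central angle between the endpoints is δ = arccos(p₁·p₂) ≈ 2.323 rad (133.1°).
Interpolate at f = 0.36 with slerp weights a = sin((1−f)δ)/sin δ ≈ 1.364, b = sin(fδ)/sin δ ≈ 1.016.
p = a·p₁ + b·p₂ ≈ (-0.266, 0.927, -0.263); φ = arcsin(p_z) ≈ -15.25°, λ = atan2(p_y, p_x) ≈ 105.99°.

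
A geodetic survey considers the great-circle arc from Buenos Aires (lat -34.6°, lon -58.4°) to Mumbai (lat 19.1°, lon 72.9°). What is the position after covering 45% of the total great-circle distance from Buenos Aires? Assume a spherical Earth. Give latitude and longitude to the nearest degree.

Convert each endpoint to a unit vector on the sphere (x = cos φ cos λ, y = cos φ sin λ, z = sin φ).
The central angle between the endpoints is δ = arccos(p₁·p₂) ≈ 2.345 rad (134.4°).
Interpolate at f = 0.45 with slerp weights a = sin((1−f)δ)/sin δ ≈ 1.344, b = sin(fδ)/sin δ ≈ 1.217.
p = a·p₁ + b·p₂ ≈ (0.918, 0.157, -0.365); φ = arcsin(p_z) ≈ -21.40°, λ = atan2(p_y, p_x) ≈ 9.70°.

≈ lat -21°, lon 10°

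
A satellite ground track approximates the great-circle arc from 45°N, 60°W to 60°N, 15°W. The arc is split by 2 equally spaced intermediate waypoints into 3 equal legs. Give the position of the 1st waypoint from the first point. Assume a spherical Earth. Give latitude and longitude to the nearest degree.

Convert each endpoint to a unit vector on the sphere (x = cos φ cos λ, y = cos φ sin λ, z = sin φ).
The central angle between the endpoints is δ = arccos(p₁·p₂) ≈ 0.531 rad (30.4°).
Interpolate at f = 1/3 with slerp weights a = sin((1−f)δ)/sin δ ≈ 0.685, b = sin(fδ)/sin δ ≈ 0.348.
p = a·p₁ + b·p₂ ≈ (0.410, -0.464, 0.785); φ = arcsin(p_z) ≈ 51.74°, λ = atan2(p_y, p_x) ≈ -48.55°.

≈ 52°N, 49°W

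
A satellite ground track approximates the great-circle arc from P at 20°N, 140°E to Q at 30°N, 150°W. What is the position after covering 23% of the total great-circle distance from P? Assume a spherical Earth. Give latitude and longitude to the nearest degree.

≈ 25°N, 155°E

Write both endpoints as unit vectors p₁, p₂ with components (cos φ cos λ, cos φ sin λ, sin φ).
The central angle between the endpoints is δ = arccos(p₁·p₂) ≈ 1.105 rad (63.3°).
Interpolate at f = 0.23 with slerp weights a = sin((1−f)δ)/sin δ ≈ 0.841, b = sin(fδ)/sin δ ≈ 0.281.
p = a·p₁ + b·p₂ ≈ (-0.817, 0.386, 0.428); φ = arcsin(p_z) ≈ 25.37°, λ = atan2(p_y, p_x) ≈ 154.68°.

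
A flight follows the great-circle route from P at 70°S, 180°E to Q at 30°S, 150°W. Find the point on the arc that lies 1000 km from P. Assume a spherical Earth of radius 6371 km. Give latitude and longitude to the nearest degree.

Write both endpoints as unit vectors p₁, p₂ with components (cos φ cos λ, cos φ sin λ, sin φ).
The central angle between the endpoints is δ = arccos(p₁·p₂) ≈ 0.758 rad (43.4°). The total great-circle distance is δ·R ≈ 0.758 × 6371 ≈ 4828 km, so the target fraction is f = 1000/4828 ≈ 0.207.
Interpolate at f ≈ 0.207 with slerp weights a = sin((1−f)δ)/sin δ ≈ 0.823, b = sin(fδ)/sin δ ≈ 0.227.
p = a·p₁ + b·p₂ ≈ (-0.452, -0.098, -0.887); φ = arcsin(p_z) ≈ -62.45°, λ = atan2(p_y, p_x) ≈ -167.71°.

≈ 62°S, 168°W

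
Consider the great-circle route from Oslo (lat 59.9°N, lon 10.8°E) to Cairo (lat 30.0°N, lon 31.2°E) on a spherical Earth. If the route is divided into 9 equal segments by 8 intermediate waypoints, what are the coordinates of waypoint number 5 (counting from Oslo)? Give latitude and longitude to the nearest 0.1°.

≈ lat 43.7°N, lon 24.7°E

Convert each endpoint to a unit vector on the sphere (x = cos φ cos λ, y = cos φ sin λ, z = sin φ).
The central angle between the endpoints is δ = arccos(p₁·p₂) ≈ 0.574 rad (32.9°).
Interpolate at f = 5/9 with slerp weights a = sin((1−f)δ)/sin δ ≈ 0.465, b = sin(fδ)/sin δ ≈ 0.577.
p = a·p₁ + b·p₂ ≈ (0.657, 0.303, 0.691); φ = arcsin(p_z) ≈ 43.69°, λ = atan2(p_y, p_x) ≈ 24.75°.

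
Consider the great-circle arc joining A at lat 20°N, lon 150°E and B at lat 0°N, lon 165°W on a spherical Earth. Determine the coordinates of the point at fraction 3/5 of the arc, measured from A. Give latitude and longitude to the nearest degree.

Convert each endpoint to a unit vector on the sphere (x = cos φ cos λ, y = cos φ sin λ, z = sin φ).
The central angle between the endpoints is δ = arccos(p₁·p₂) ≈ 0.844 rad (48.4°).
Interpolate at f = 3/5 with slerp weights a = sin((1−f)δ)/sin δ ≈ 0.443, b = sin(fδ)/sin δ ≈ 0.649.
p = a·p₁ + b·p₂ ≈ (-0.988, 0.040, 0.152); φ = arcsin(p_z) ≈ 8.72°, λ = atan2(p_y, p_x) ≈ 177.67°.

≈ lat 9°N, lon 178°E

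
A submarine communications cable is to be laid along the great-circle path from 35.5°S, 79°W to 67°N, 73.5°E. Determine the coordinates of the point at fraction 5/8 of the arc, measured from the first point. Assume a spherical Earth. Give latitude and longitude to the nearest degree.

≈ 51°N, 49°W

Convert each endpoint to a unit vector on the sphere (x = cos φ cos λ, y = cos φ sin λ, z = sin φ).
The central angle between the endpoints is δ = arccos(p₁·p₂) ≈ 2.526 rad (144.8°).
Interpolate at f = 5/8 with slerp weights a = sin((1−f)δ)/sin δ ≈ 1.407, b = sin(fδ)/sin δ ≈ 1.733.
p = a·p₁ + b·p₂ ≈ (0.411, -0.475, 0.778); φ = arcsin(p_z) ≈ 51.08°, λ = atan2(p_y, p_x) ≈ -49.15°.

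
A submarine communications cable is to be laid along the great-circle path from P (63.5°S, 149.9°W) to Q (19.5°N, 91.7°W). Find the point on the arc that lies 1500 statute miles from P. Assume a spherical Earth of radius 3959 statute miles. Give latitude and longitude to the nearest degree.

≈ (47°S, 124°W)

The haversine formula gives a central angle δ ≈ 1.648 rad (94.4°) between the endpoints. The total great-circle distance is δ·R ≈ 1.648 × 3959 ≈ 6524 mi, so the target fraction is f = 1500/6524 ≈ 0.230.
Interpolate at f ≈ 0.230 with slerp weights a = sin((1−f)δ)/sin δ ≈ 0.958, b = sin(fδ)/sin δ ≈ 0.371.
p = a·p₁ + b·p₂ ≈ (-0.380, -0.564, -0.733); φ = arcsin(p_z) ≈ -47.16°, λ = atan2(p_y, p_x) ≈ -123.98°.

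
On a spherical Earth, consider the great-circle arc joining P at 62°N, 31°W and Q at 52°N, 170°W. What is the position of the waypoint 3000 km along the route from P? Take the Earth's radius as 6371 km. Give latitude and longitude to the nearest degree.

≈ 77°N, 104°W

Write both endpoints as unit vectors p₁, p₂ with components (cos φ cos λ, cos φ sin λ, sin φ).
The central angle between the endpoints is δ = arccos(p₁·p₂) ≈ 1.073 rad (61.5°). The total great-circle distance is δ·R ≈ 1.073 × 6371 ≈ 6835 km, so the target fraction is f = 3000/6835 ≈ 0.439.
Interpolate at f ≈ 0.439 with slerp weights a = sin((1−f)δ)/sin δ ≈ 0.645, b = sin(fδ)/sin δ ≈ 0.516.
p = a·p₁ + b·p₂ ≈ (-0.054, -0.211, 0.976); φ = arcsin(p_z) ≈ 77.42°, λ = atan2(p_y, p_x) ≈ -104.28°.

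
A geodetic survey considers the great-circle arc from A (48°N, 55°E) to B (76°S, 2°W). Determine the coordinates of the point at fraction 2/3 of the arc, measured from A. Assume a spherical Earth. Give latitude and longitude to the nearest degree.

≈ (36°S, 36°E)

Convert each endpoint to a unit vector on the sphere (x = cos φ cos λ, y = cos φ sin λ, z = sin φ).
The central angle between the endpoints is δ = arccos(p₁·p₂) ≈ 2.256 rad (129.3°).
Interpolate at f = 2/3 with slerp weights a = sin((1−f)δ)/sin δ ≈ 0.882, b = sin(fδ)/sin δ ≈ 1.289.
p = a·p₁ + b·p₂ ≈ (0.650, 0.473, -0.595); φ = arcsin(p_z) ≈ -36.50°, λ = atan2(p_y, p_x) ≈ 36.02°.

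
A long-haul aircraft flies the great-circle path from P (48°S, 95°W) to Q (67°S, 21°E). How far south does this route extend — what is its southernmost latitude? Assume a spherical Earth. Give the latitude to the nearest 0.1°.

≈ 73.4°S

The great circle lies in the plane with unit normal n̂ = (p₁ × p₂)/|p₁ × p₂|.
Here n̂_z ≈ +0.286; the vertex latitude is φ_max = arccos|n̂_z| ≈ 73.4°.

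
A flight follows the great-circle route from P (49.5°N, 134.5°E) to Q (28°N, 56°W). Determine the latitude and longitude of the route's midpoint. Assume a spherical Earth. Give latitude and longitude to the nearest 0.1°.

≈ (77.6°N, 81.8°W)

Convert each endpoint to a unit vector on the sphere (x = cos φ cos λ, y = cos φ sin λ, z = sin φ).
The central angle between the endpoints is δ = arccos(p₁·p₂) ≈ 1.779 rad (101.9°).
Interpolate at f = 1/2 with slerp weights a = sin((1−f)δ)/sin δ ≈ 0.794, b = sin(fδ)/sin δ ≈ 0.794.
p = a·p₁ + b·p₂ ≈ (0.031, -0.213, 0.976); φ = arcsin(p_z) ≈ 77.55°, λ = atan2(p_y, p_x) ≈ -81.84°.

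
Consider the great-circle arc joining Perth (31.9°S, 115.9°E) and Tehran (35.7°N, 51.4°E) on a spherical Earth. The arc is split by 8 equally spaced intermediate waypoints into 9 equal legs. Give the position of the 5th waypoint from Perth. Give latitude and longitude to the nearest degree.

The haversine formula gives a central angle δ ≈ 1.582 rad (90.7°) between the endpoints.
Interpolate at f = 5/9 with slerp weights a = sin((1−f)δ)/sin δ ≈ 0.647, b = sin(fδ)/sin δ ≈ 0.770.
p = a·p₁ + b·p₂ ≈ (0.150, 0.983, 0.108); φ = arcsin(p_z) ≈ 6.18°, λ = atan2(p_y, p_x) ≈ 81.30°.

≈ (6°N, 81°E)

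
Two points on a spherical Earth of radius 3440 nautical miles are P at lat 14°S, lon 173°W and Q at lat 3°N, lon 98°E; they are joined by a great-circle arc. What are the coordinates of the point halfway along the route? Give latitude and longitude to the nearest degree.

≈ lat 8°S, lon 142°E

Convert each endpoint to a unit vector on the sphere (x = cos φ cos λ, y = cos φ sin λ, z = sin φ).
The central angle between the endpoints is δ = arccos(p₁·p₂) ≈ 1.567 rad (89.8°).
Interpolate at f = 1/2 with slerp weights a = sin((1−f)δ)/sin δ ≈ 0.706, b = sin(fδ)/sin δ ≈ 0.706.
p = a·p₁ + b·p₂ ≈ (-0.778, 0.614, -0.134); φ = arcsin(p_z) ≈ -7.69°, λ = atan2(p_y, p_x) ≈ 141.69°.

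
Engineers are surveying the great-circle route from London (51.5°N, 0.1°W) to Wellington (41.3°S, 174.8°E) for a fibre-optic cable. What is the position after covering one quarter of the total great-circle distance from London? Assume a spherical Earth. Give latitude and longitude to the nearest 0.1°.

≈ 76.0°N, 97.4°E

From cos δ = sin φ₁ sin φ₂ + cos φ₁ cos φ₂ cos Δλ, the central angle is δ ≈ 2.953 rad (169.2°).
Interpolate at f = 1/4 with slerp weights a = sin((1−f)δ)/sin δ ≈ 4.274, b = sin(fδ)/sin δ ≈ 3.598.
p = a·p₁ + b·p₂ ≈ (-0.031, 0.240, 0.970); φ = arcsin(p_z) ≈ 75.98°, λ = atan2(p_y, p_x) ≈ 97.40°.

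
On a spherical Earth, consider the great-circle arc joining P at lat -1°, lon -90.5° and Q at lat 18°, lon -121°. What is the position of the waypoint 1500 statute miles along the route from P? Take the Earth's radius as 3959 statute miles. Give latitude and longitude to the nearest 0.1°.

≈ lat 10.9°, lon -108.7°

The haversine formula gives a central angle δ ≈ 0.620 rad (35.5°) between the endpoints. The total great-circle distance is δ·R ≈ 0.620 × 3959 ≈ 2454 mi, so the target fraction is f = 1500/2454 ≈ 0.611.
Interpolate at f ≈ 0.611 with slerp weights a = sin((1−f)δ)/sin δ ≈ 0.411, b = sin(fδ)/sin δ ≈ 0.637.
p = a·p₁ + b·p₂ ≈ (-0.315, -0.930, 0.190); φ = arcsin(p_z) ≈ 10.93°, λ = atan2(p_y, p_x) ≈ -108.74°.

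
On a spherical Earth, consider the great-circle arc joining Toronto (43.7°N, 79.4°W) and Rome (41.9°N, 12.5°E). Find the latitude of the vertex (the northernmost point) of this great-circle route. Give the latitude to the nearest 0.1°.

≈ 53.1°N

The great circle lies in the plane with unit normal n̂ = (p₁ × p₂)/|p₁ × p₂|.
Here n̂_z ≈ +0.600; the vertex latitude is φ_max = arccos|n̂_z| ≈ 53.1°.
Check via Clairaut: cos φ_max = |cos φ₁| · sin C = cos(43.7°)·sin(56.1°) ≈ 0.600, again giving ≈ 53.1°.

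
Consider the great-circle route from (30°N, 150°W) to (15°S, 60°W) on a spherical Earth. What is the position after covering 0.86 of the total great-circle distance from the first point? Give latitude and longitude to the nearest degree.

From cos δ = sin φ₁ sin φ₂ + cos φ₁ cos φ₂ cos Δλ, the central angle is δ ≈ 1.701 rad (97.4°).
Interpolate at f = 0.86 with slerp weights a = sin((1−f)δ)/sin δ ≈ 0.238, b = sin(fδ)/sin δ ≈ 1.003.
p = a·p₁ + b·p₂ ≈ (0.306, -0.942, -0.141); φ = arcsin(p_z) ≈ -8.08°, λ = atan2(p_y, p_x) ≈ -72.01°.

≈ (8°S, 72°W)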